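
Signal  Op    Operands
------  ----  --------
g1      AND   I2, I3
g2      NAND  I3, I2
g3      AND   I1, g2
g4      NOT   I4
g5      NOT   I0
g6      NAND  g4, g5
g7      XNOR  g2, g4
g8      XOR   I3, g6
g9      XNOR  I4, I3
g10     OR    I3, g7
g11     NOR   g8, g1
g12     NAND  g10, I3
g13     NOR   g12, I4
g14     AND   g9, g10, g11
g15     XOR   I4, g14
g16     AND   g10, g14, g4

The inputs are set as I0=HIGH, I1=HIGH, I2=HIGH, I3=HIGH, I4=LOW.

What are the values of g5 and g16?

g5 = LOW; g16 = LOW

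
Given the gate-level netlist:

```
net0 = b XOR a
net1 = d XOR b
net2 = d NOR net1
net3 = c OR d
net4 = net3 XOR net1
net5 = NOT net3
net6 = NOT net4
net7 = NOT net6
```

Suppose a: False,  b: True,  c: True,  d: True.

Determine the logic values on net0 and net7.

net0 = True, net7 = True

net0 = b XOR a = True XOR False = True
net1 = d XOR b = True XOR True = False
net3 = c OR d = True OR True = True
net4 = net3 XOR net1 = True XOR False = True
net6 = NOT net4 = NOT True = False
net7 = NOT net6 = NOT False = True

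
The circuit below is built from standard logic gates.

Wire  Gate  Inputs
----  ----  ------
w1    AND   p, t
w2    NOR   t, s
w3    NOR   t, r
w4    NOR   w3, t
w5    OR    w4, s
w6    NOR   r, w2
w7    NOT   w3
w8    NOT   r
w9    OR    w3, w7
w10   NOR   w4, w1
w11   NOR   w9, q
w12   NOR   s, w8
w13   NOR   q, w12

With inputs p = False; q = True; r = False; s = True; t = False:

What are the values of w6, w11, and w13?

w6 = True, w11 = False, w13 = False

w2 = t NOR s = False NOR True = False
w3 = t NOR r = False NOR False = True
w6 = r NOR w2 = False NOR False = True
w7 = NOT w3 = NOT True = False
w8 = NOT r = NOT False = True
w9 = w3 OR w7 = True OR False = True
w11 = w9 NOR q = True NOR True = False
w12 = s NOR w8 = True NOR True = False
w13 = q NOR w12 = True NOR False = False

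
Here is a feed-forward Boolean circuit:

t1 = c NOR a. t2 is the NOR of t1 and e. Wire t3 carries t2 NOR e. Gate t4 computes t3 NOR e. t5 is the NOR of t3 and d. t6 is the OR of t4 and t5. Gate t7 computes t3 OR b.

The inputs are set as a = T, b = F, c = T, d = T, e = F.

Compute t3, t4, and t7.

t1 = c NOR a = T NOR T = F
t2 = t1 NOR e = F NOR F = T
t3 = t2 NOR e = T NOR F = F
t4 = t3 NOR e = F NOR F = T
t7 = t3 OR b = F OR F = F

t3 = F; t4 = T; t7 = F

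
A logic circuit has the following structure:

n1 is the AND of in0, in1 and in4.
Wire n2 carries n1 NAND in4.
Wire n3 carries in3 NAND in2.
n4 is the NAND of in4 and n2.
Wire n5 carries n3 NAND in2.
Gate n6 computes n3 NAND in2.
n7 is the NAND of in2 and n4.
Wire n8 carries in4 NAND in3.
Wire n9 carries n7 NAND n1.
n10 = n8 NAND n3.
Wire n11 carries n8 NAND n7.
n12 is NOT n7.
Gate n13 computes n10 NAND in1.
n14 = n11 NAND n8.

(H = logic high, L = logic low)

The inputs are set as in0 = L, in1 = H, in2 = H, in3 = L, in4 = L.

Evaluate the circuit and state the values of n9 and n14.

n9 = H, n14 = L

n1 = in0 AND in1 AND in4 = L AND H AND L = L
n2 = n1 NAND in4 = L NAND L = H
n4 = in4 NAND n2 = L NAND H = H
n7 = in2 NAND n4 = H NAND H = L
n8 = in4 NAND in3 = L NAND L = H
n9 = n7 NAND n1 = L NAND L = H
n11 = n8 NAND n7 = H NAND L = H
n14 = n11 NAND n8 = H NAND H = L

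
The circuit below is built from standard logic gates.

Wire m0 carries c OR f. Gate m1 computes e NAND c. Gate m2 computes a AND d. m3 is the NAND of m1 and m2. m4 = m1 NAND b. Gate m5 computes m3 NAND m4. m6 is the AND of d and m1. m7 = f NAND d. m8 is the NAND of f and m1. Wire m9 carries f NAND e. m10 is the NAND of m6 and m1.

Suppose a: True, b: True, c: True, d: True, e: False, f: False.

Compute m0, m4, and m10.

m0 = c OR f = True OR False = True
m1 = e NAND c = False NAND True = True
m4 = m1 NAND b = True NAND True = False
m6 = d AND m1 = True AND True = True
m10 = m6 NAND m1 = True NAND True = False

m0 = True  m4 = False  m10 = False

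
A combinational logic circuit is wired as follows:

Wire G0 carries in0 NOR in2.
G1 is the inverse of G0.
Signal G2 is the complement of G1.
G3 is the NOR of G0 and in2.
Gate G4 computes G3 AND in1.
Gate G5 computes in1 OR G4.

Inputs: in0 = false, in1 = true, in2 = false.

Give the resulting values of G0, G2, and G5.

G0 = true, G2 = true, G5 = true

G0 = in0 NOR in2 = false NOR false = true
G1 = NOT G0 = NOT true = false
G2 = NOT G1 = NOT false = true
G3 = G0 NOR in2 = true NOR false = false
G4 = G3 AND in1 = false AND true = false
G5 = in1 OR G4 = true OR false = true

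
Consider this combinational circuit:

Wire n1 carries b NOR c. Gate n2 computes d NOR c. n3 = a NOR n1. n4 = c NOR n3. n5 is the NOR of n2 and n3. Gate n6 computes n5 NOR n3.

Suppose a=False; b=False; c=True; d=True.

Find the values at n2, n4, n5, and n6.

n2 = False, n4 = False, n5 = False, n6 = False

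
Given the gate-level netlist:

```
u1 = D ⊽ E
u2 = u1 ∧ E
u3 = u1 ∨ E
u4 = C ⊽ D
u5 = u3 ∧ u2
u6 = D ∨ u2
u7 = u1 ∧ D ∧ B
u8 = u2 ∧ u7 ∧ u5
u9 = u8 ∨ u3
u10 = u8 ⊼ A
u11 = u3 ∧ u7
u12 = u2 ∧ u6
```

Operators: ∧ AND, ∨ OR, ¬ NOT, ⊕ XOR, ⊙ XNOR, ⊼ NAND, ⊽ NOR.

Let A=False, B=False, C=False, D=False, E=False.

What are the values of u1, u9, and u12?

u1 = True; u9 = True; u12 = False

u1 = D NOR E = False NOR False = True
u2 = u1 AND E = True AND False = False
u3 = u1 OR E = True OR False = True
u5 = u3 AND u2 = True AND False = False
u6 = D OR u2 = False OR False = False
u7 = u1 AND D AND B = True AND False AND False = False
u8 = u2 AND u7 AND u5 = False AND False AND False = False
u9 = u8 OR u3 = False OR True = True
u12 = u2 AND u6 = False AND False = False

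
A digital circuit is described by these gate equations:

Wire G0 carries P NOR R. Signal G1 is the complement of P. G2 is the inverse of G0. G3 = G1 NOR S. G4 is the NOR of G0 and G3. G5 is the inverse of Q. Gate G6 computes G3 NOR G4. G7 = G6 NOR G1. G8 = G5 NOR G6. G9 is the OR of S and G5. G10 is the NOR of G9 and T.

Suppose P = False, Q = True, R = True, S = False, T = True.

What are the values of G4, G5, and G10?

G4 = True; G5 = False; G10 = False

G0 = P NOR R = False NOR True = False
G1 = NOT P = NOT False = True
G3 = G1 NOR S = True NOR False = False
G4 = G0 NOR G3 = False NOR False = True
G5 = NOT Q = NOT True = False
G9 = S OR G5 = False OR False = False
G10 = G9 NOR T = False NOR True = False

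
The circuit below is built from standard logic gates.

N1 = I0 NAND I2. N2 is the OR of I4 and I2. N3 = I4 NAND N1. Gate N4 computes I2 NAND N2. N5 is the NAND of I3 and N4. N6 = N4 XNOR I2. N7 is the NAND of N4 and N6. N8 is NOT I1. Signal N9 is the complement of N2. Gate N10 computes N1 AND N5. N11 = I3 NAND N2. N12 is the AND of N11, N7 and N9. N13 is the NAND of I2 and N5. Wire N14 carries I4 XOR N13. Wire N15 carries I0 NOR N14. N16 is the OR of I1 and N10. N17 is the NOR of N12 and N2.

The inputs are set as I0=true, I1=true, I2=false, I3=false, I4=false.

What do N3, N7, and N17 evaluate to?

N3 = true; N7 = true; N17 = false

N1 = I0 NAND I2 = true NAND false = true
N2 = I4 OR I2 = false OR false = false
N3 = I4 NAND N1 = false NAND true = true
N4 = I2 NAND N2 = false NAND false = true
N6 = N4 XNOR I2 = true XNOR false = false
N7 = N4 NAND N6 = true NAND false = true
N9 = NOT N2 = NOT false = true
N11 = I3 NAND N2 = false NAND false = true
N12 = N11 AND N7 AND N9 = true AND true AND true = true
N17 = N12 NOR N2 = true NOR false = false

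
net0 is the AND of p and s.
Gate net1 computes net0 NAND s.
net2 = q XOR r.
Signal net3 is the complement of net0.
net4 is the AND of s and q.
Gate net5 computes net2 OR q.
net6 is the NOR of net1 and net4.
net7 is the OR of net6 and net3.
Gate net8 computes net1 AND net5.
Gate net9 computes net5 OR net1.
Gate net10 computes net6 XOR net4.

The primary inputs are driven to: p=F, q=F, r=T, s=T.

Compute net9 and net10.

net9 = T, net10 = F

net0 = p AND s = F AND T = F
net1 = net0 NAND s = F NAND T = T
net2 = q XOR r = F XOR T = T
net4 = s AND q = T AND F = F
net5 = net2 OR q = T OR F = T
net6 = net1 NOR net4 = T NOR F = F
net9 = net5 OR net1 = T OR T = T
net10 = net6 XOR net4 = F XOR F = F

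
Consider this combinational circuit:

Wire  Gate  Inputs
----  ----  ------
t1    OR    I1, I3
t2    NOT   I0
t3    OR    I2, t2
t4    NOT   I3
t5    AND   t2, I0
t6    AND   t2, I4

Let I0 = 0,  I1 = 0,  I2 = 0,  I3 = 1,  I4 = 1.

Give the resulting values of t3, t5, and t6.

t3 = 1, t5 = 0, t6 = 1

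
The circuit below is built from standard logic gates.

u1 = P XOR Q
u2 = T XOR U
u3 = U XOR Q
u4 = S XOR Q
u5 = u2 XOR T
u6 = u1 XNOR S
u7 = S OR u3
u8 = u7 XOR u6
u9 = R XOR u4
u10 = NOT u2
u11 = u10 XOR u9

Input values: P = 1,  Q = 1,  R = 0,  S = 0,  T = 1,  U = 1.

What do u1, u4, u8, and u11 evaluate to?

u1 = 0, u4 = 1, u8 = 1, u11 = 0

u1 = P XOR Q = 1 XOR 1 = 0
u2 = T XOR U = 1 XOR 1 = 0
u3 = U XOR Q = 1 XOR 1 = 0
u4 = S XOR Q = 0 XOR 1 = 1
u6 = u1 XNOR S = 0 XNOR 0 = 1
u7 = S OR u3 = 0 OR 0 = 0
u8 = u7 XOR u6 = 0 XOR 1 = 1
u9 = R XOR u4 = 0 XOR 1 = 1
u10 = NOT u2 = NOT 0 = 1
u11 = u10 XOR u9 = 1 XOR 1 = 0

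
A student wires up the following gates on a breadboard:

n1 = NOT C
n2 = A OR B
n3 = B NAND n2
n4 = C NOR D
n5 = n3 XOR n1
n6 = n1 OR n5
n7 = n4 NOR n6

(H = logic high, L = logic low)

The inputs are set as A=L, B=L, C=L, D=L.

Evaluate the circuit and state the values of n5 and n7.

n5 = L  n7 = L

n1 = NOT C = NOT L = H
n2 = A OR B = L OR L = L
n3 = B NAND n2 = L NAND L = H
n4 = C NOR D = L NOR L = H
n5 = n3 XOR n1 = H XOR H = L
n6 = n1 OR n5 = H OR L = H
n7 = n4 NOR n6 = H NOR H = L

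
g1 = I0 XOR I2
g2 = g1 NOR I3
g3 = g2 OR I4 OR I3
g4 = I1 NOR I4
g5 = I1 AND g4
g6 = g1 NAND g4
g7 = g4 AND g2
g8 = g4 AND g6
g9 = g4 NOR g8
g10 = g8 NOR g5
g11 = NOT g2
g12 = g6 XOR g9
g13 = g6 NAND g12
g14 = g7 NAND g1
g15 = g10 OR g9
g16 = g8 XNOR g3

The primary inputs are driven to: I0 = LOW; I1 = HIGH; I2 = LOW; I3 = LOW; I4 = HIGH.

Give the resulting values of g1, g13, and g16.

g1 = I0 XOR I2 = LOW XOR LOW = LOW
g2 = g1 NOR I3 = LOW NOR LOW = HIGH
g3 = g2 OR I4 OR I3 = HIGH OR HIGH OR LOW = HIGH
g4 = I1 NOR I4 = HIGH NOR HIGH = LOW
g6 = g1 NAND g4 = LOW NAND LOW = HIGH
g8 = g4 AND g6 = LOW AND HIGH = LOW
g9 = g4 NOR g8 = LOW NOR LOW = HIGH
g12 = g6 XOR g9 = HIGH XOR HIGH = LOW
g13 = g6 NAND g12 = HIGH NAND LOW = HIGH
g16 = g8 XNOR g3 = LOW XNOR HIGH = LOW

g1 = LOW, g13 = HIGH, g16 = LOW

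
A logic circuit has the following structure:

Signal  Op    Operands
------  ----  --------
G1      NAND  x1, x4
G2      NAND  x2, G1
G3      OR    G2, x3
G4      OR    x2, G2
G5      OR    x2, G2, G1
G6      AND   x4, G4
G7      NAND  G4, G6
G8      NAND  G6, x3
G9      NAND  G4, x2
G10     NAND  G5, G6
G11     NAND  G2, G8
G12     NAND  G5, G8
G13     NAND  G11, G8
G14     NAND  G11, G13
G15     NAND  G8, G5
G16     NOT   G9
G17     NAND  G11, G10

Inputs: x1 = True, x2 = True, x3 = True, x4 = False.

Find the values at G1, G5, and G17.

G1 = True; G5 = True; G17 = False

G1 = x1 NAND x4 = True NAND False = True
G2 = x2 NAND G1 = True NAND True = False
G4 = x2 OR G2 = True OR False = True
G5 = x2 OR G2 OR G1 = True OR False OR True = True
G6 = x4 AND G4 = False AND True = False
G8 = G6 NAND x3 = False NAND True = True
G10 = G5 NAND G6 = True NAND False = True
G11 = G2 NAND G8 = False NAND True = True
G17 = G11 NAND G10 = True NAND True = False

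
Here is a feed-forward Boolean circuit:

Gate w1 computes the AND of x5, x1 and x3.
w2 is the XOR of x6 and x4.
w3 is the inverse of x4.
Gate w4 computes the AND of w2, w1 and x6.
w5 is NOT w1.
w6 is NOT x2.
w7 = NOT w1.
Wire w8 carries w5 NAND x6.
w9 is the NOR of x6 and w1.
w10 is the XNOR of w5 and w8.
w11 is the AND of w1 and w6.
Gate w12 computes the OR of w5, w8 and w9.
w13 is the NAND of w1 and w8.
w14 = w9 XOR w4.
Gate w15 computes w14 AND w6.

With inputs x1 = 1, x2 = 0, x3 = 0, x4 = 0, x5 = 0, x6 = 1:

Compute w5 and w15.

w1 = x5 AND x1 AND x3 = 0 AND 1 AND 0 = 0
w2 = x6 XOR x4 = 1 XOR 0 = 1
w4 = w2 AND w1 AND x6 = 1 AND 0 AND 1 = 0
w5 = NOT w1 = NOT 0 = 1
w6 = NOT x2 = NOT 0 = 1
w9 = x6 NOR w1 = 1 NOR 0 = 0
w14 = w9 XOR w4 = 0 XOR 0 = 0
w15 = w14 AND w6 = 0 AND 1 = 0

w5 = 1, w15 = 0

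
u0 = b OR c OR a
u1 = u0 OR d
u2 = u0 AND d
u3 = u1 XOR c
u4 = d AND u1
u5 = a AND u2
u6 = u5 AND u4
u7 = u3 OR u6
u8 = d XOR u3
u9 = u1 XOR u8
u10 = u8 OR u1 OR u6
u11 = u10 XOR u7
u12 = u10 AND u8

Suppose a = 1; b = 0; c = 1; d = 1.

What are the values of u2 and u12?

u2 = 1, u12 = 1

u0 = b OR c OR a = 0 OR 1 OR 1 = 1
u1 = u0 OR d = 1 OR 1 = 1
u2 = u0 AND d = 1 AND 1 = 1
u3 = u1 XOR c = 1 XOR 1 = 0
u4 = d AND u1 = 1 AND 1 = 1
u5 = a AND u2 = 1 AND 1 = 1
u6 = u5 AND u4 = 1 AND 1 = 1
u8 = d XOR u3 = 1 XOR 0 = 1
u10 = u8 OR u1 OR u6 = 1 OR 1 OR 1 = 1
u12 = u10 AND u8 = 1 AND 1 = 1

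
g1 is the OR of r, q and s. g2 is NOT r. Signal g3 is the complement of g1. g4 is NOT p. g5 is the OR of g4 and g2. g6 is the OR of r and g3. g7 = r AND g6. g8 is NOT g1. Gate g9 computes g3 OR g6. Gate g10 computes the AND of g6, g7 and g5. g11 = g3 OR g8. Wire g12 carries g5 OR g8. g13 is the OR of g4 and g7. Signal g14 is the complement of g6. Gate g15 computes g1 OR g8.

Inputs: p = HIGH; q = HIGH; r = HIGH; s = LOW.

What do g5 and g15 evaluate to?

g1 = r OR q OR s = HIGH OR HIGH OR LOW = HIGH
g2 = NOT r = NOT HIGH = LOW
g4 = NOT p = NOT HIGH = LOW
g5 = g4 OR g2 = LOW OR LOW = LOW
g8 = NOT g1 = NOT HIGH = LOW
g15 = g1 OR g8 = HIGH OR LOW = HIGH

g5 = LOW, g15 = HIGH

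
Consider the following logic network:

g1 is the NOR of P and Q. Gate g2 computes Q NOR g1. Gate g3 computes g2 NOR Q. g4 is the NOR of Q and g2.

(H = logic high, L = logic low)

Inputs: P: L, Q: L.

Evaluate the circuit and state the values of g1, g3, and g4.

g1 = H; g3 = H; g4 = H

g1 = P NOR Q = L NOR L = H
g2 = Q NOR g1 = L NOR H = L
g3 = g2 NOR Q = L NOR L = H
g4 = Q NOR g2 = L NOR L = H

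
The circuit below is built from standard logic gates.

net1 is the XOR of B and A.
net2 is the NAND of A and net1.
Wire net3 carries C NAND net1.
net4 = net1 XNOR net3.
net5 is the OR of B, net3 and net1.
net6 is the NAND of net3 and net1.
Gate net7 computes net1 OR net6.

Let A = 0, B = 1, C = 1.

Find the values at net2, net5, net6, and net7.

net1 = B XOR A = 1 XOR 0 = 1
net2 = A NAND net1 = 0 NAND 1 = 1
net3 = C NAND net1 = 1 NAND 1 = 0
net5 = B OR net3 OR net1 = 1 OR 0 OR 1 = 1
net6 = net3 NAND net1 = 0 NAND 1 = 1
net7 = net1 OR net6 = 1 OR 1 = 1

net2 = 1  net5 = 1  net6 = 1  net7 = 1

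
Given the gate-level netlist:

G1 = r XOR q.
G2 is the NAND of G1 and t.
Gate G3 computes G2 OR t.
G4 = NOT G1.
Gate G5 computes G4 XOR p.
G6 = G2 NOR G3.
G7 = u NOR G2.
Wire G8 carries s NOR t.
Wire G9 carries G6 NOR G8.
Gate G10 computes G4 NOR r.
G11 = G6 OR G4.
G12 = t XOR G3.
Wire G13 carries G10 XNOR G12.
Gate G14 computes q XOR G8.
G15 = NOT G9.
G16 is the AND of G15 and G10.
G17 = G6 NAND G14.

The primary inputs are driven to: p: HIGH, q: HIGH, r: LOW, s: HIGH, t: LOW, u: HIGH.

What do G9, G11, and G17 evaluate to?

G1 = r XOR q = LOW XOR HIGH = HIGH
G2 = G1 NAND t = HIGH NAND LOW = HIGH
G3 = G2 OR t = HIGH OR LOW = HIGH
G4 = NOT G1 = NOT HIGH = LOW
G6 = G2 NOR G3 = HIGH NOR HIGH = LOW
G8 = s NOR t = HIGH NOR LOW = LOW
G9 = G6 NOR G8 = LOW NOR LOW = HIGH
G11 = G6 OR G4 = LOW OR LOW = LOW
G14 = q XOR G8 = HIGH XOR LOW = HIGH
G17 = G6 NAND G14 = LOW NAND HIGH = HIGH

G9 = HIGH; G11 = LOW; G17 = HIGH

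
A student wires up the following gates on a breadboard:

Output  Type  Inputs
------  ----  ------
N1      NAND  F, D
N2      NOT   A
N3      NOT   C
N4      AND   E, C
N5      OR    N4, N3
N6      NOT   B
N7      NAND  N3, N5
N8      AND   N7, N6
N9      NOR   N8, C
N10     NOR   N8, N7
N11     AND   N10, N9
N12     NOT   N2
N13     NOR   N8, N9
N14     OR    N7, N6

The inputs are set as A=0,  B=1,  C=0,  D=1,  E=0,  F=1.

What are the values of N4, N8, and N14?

N4 = 0, N8 = 0, N14 = 0

N3 = NOT C = NOT 0 = 1
N4 = E AND C = 0 AND 0 = 0
N5 = N4 OR N3 = 0 OR 1 = 1
N6 = NOT B = NOT 1 = 0
N7 = N3 NAND N5 = 1 NAND 1 = 0
N8 = N7 AND N6 = 0 AND 0 = 0
N14 = N7 OR N6 = 0 OR 0 = 0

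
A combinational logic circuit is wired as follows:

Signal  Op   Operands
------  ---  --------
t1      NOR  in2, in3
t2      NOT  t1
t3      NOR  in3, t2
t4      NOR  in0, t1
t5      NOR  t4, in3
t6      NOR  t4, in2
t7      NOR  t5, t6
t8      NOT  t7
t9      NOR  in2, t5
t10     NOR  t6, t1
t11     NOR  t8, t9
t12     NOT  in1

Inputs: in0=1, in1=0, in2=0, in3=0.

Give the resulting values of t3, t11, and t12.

t1 = in2 NOR in3 = 0 NOR 0 = 1
t2 = NOT t1 = NOT 1 = 0
t3 = in3 NOR t2 = 0 NOR 0 = 1
t4 = in0 NOR t1 = 1 NOR 1 = 0
t5 = t4 NOR in3 = 0 NOR 0 = 1
t6 = t4 NOR in2 = 0 NOR 0 = 1
t7 = t5 NOR t6 = 1 NOR 1 = 0
t8 = NOT t7 = NOT 0 = 1
t9 = in2 NOR t5 = 0 NOR 1 = 0
t11 = t8 NOR t9 = 1 NOR 0 = 0
t12 = NOT in1 = NOT 0 = 1

t3 = 1, t11 = 0, t12 = 1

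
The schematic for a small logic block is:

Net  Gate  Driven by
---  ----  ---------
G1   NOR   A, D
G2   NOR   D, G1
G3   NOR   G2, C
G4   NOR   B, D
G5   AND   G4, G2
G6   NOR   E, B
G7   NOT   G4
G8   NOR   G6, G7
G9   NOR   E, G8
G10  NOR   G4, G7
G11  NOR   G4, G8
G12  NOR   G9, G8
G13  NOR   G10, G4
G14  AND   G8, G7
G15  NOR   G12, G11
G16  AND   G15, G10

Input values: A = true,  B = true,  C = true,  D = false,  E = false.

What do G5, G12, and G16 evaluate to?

G1 = A NOR D = true NOR false = false
G2 = D NOR G1 = false NOR false = true
G4 = B NOR D = true NOR false = false
G5 = G4 AND G2 = false AND true = false
G6 = E NOR B = false NOR true = false
G7 = NOT G4 = NOT false = true
G8 = G6 NOR G7 = false NOR true = false
G9 = E NOR G8 = false NOR false = true
G10 = G4 NOR G7 = false NOR true = false
G11 = G4 NOR G8 = false NOR false = true
G12 = G9 NOR G8 = true NOR false = false
G15 = G12 NOR G11 = false NOR true = false
G16 = G15 AND G10 = false AND false = false

G5 = false, G12 = false, G16 = false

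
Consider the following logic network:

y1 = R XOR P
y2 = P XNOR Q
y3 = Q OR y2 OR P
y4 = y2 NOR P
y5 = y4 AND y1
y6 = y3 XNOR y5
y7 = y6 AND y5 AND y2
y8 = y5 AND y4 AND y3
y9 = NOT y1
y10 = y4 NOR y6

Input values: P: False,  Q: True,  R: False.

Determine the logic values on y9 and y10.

y1 = R XOR P = False XOR False = False
y2 = P XNOR Q = False XNOR True = False
y3 = Q OR y2 OR P = True OR False OR False = True
y4 = y2 NOR P = False NOR False = True
y5 = y4 AND y1 = True AND False = False
y6 = y3 XNOR y5 = True XNOR False = False
y9 = NOT y1 = NOT False = True
y10 = y4 NOR y6 = True NOR False = False

y9 = True, y10 = False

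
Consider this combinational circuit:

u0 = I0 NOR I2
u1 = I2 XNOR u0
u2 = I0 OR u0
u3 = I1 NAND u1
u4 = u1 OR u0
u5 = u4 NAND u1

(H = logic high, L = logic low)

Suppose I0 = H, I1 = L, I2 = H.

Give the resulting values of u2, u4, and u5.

u2 = H  u4 = L  u5 = H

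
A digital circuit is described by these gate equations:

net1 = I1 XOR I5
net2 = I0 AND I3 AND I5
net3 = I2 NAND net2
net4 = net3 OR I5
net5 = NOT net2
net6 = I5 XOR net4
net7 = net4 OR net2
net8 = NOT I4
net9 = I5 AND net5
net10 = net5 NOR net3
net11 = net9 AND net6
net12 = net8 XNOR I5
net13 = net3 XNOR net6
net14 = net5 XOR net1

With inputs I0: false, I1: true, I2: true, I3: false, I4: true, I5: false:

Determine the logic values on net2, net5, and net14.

net2 = false  net5 = true  net14 = false

net1 = I1 XOR I5 = true XOR false = true
net2 = I0 AND I3 AND I5 = false AND false AND false = false
net5 = NOT net2 = NOT false = true
net14 = net5 XOR net1 = true XOR true = false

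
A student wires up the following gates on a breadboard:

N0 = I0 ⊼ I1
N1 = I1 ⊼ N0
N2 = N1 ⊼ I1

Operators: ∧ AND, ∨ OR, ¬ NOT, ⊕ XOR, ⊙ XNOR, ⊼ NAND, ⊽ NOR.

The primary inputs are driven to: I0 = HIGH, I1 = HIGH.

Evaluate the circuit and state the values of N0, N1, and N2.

N0 = I0 NAND I1 = HIGH NAND HIGH = LOW
N1 = I1 NAND N0 = HIGH NAND LOW = HIGH
N2 = N1 NAND I1 = HIGH NAND HIGH = LOW

N0 = LOW; N1 = HIGH; N2 = LOW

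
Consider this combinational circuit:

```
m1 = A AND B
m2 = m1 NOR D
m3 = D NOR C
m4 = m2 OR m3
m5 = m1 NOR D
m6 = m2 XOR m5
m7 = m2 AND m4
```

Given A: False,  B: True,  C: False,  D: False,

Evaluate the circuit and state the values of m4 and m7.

m4 = True, m7 = True

m1 = A AND B = False AND True = False
m2 = m1 NOR D = False NOR False = True
m3 = D NOR C = False NOR False = True
m4 = m2 OR m3 = True OR True = True
m7 = m2 AND m4 = True AND True = True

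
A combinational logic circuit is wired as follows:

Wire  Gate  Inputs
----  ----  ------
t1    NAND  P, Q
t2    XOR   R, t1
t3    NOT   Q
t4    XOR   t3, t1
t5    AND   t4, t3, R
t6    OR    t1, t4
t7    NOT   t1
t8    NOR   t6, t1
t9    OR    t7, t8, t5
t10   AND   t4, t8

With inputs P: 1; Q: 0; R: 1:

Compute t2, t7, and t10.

t2 = 0, t7 = 0, t10 = 0

t1 = P NAND Q = 1 NAND 0 = 1
t2 = R XOR t1 = 1 XOR 1 = 0
t3 = NOT Q = NOT 0 = 1
t4 = t3 XOR t1 = 1 XOR 1 = 0
t6 = t1 OR t4 = 1 OR 0 = 1
t7 = NOT t1 = NOT 1 = 0
t8 = t6 NOR t1 = 1 NOR 1 = 0
t10 = t4 AND t8 = 0 AND 0 = 0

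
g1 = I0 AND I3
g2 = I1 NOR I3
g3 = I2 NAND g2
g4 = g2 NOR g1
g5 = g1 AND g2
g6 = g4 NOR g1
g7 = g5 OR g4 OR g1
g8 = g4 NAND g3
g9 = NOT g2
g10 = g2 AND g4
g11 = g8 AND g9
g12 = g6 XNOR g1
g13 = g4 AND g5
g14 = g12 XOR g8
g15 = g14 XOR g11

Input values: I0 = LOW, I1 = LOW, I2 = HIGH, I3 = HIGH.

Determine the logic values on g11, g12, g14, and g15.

g1 = I0 AND I3 = LOW AND HIGH = LOW
g2 = I1 NOR I3 = LOW NOR HIGH = LOW
g3 = I2 NAND g2 = HIGH NAND LOW = HIGH
g4 = g2 NOR g1 = LOW NOR LOW = HIGH
g6 = g4 NOR g1 = HIGH NOR LOW = LOW
g8 = g4 NAND g3 = HIGH NAND HIGH = LOW
g9 = NOT g2 = NOT LOW = HIGH
g11 = g8 AND g9 = LOW AND HIGH = LOW
g12 = g6 XNOR g1 = LOW XNOR LOW = HIGH
g14 = g12 XOR g8 = HIGH XOR LOW = HIGH
g15 = g14 XOR g11 = HIGH XOR LOW = HIGH

g11 = LOW, g12 = HIGH, g14 = HIGH, g15 = HIGH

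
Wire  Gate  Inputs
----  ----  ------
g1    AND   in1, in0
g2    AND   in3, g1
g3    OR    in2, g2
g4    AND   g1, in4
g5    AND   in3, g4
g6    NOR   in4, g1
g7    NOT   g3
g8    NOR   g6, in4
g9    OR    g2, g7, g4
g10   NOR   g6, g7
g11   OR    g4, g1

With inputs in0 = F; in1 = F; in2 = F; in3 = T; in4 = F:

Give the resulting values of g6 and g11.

g6 = T, g11 = F

g1 = in1 AND in0 = F AND F = F
g4 = g1 AND in4 = F AND F = F
g6 = in4 NOR g1 = F NOR F = T
g11 = g4 OR g1 = F OR F = F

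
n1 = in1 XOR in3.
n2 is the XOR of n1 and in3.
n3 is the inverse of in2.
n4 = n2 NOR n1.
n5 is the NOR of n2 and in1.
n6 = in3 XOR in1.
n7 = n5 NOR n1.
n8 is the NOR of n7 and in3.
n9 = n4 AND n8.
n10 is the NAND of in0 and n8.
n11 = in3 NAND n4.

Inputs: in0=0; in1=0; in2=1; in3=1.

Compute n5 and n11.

n1 = in1 XOR in3 = 0 XOR 1 = 1
n2 = n1 XOR in3 = 1 XOR 1 = 0
n4 = n2 NOR n1 = 0 NOR 1 = 0
n5 = n2 NOR in1 = 0 NOR 0 = 1
n11 = in3 NAND n4 = 1 NAND 0 = 1

n5 = 1, n11 = 1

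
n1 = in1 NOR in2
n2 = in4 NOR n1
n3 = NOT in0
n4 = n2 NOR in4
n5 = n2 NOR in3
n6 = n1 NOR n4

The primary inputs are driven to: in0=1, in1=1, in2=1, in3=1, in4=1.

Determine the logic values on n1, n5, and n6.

n1 = 0  n5 = 0  n6 = 1

n1 = in1 NOR in2 = 1 NOR 1 = 0
n2 = in4 NOR n1 = 1 NOR 0 = 0
n4 = n2 NOR in4 = 0 NOR 1 = 0
n5 = n2 NOR in3 = 0 NOR 1 = 0
n6 = n1 NOR n4 = 0 NOR 0 = 1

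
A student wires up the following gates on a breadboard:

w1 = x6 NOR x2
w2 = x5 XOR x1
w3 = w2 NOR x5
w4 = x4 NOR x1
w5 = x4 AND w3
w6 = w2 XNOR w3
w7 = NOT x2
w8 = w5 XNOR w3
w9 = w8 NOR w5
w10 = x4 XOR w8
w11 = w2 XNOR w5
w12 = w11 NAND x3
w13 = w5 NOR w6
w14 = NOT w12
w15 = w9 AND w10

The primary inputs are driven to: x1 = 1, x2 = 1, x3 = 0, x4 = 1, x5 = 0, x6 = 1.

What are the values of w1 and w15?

w1 = 0  w15 = 0

w1 = x6 NOR x2 = 1 NOR 1 = 0
w2 = x5 XOR x1 = 0 XOR 1 = 1
w3 = w2 NOR x5 = 1 NOR 0 = 0
w5 = x4 AND w3 = 1 AND 0 = 0
w8 = w5 XNOR w3 = 0 XNOR 0 = 1
w9 = w8 NOR w5 = 1 NOR 0 = 0
w10 = x4 XOR w8 = 1 XOR 1 = 0
w15 = w9 AND w10 = 0 AND 0 = 0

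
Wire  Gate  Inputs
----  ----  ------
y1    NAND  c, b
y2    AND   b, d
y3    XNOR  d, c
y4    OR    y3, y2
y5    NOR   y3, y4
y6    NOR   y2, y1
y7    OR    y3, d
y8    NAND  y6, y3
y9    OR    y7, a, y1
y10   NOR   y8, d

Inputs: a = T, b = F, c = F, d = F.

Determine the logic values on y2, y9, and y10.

y1 = c NAND b = F NAND F = T
y2 = b AND d = F AND F = F
y3 = d XNOR c = F XNOR F = T
y6 = y2 NOR y1 = F NOR T = F
y7 = y3 OR d = T OR F = T
y8 = y6 NAND y3 = F NAND T = T
y9 = y7 OR a OR y1 = T OR T OR T = T
y10 = y8 NOR d = T NOR F = F

y2 = F; y9 = T; y10 = F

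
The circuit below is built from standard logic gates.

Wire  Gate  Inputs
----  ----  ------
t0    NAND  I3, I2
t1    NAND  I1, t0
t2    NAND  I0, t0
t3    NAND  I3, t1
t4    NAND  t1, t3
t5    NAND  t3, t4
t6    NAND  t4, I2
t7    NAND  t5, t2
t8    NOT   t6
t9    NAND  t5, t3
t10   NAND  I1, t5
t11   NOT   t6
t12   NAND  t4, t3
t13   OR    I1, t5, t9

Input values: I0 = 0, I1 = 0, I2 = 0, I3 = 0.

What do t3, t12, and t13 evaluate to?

t3 = 1; t12 = 1; t13 = 1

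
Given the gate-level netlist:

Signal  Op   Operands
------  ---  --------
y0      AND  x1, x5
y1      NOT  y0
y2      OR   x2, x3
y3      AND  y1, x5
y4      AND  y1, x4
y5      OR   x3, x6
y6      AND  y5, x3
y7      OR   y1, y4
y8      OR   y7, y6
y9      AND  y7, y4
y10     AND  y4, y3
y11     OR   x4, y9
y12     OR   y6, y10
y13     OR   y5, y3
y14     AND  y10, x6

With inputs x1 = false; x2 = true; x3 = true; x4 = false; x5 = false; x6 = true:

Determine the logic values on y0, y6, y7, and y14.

y0 = x1 AND x5 = false AND false = false
y1 = NOT y0 = NOT false = true
y3 = y1 AND x5 = true AND false = false
y4 = y1 AND x4 = true AND false = false
y5 = x3 OR x6 = true OR true = true
y6 = y5 AND x3 = true AND true = true
y7 = y1 OR y4 = true OR false = true
y10 = y4 AND y3 = false AND false = false
y14 = y10 AND x6 = false AND true = false

y0 = false; y6 = true; y7 = true; y14 = false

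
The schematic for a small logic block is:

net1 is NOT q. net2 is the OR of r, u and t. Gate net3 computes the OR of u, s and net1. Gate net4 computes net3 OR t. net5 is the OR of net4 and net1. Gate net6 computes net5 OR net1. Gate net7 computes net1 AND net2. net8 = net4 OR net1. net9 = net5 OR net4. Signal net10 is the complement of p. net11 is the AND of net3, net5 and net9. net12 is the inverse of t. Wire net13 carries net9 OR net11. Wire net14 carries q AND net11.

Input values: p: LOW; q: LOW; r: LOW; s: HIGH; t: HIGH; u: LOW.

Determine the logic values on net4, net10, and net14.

net4 = HIGH  net10 = HIGH  net14 = LOW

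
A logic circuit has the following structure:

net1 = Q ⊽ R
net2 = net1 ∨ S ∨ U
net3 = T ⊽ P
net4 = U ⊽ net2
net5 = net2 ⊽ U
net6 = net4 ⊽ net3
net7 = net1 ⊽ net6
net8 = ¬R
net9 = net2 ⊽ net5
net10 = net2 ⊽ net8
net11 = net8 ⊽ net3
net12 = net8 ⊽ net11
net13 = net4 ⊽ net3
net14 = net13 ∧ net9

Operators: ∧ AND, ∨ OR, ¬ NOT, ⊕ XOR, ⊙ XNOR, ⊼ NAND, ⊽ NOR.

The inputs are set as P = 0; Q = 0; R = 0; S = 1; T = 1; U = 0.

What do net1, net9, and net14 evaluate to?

net1 = 1, net9 = 0, net14 = 0

net1 = Q NOR R = 0 NOR 0 = 1
net2 = net1 OR S OR U = 1 OR 1 OR 0 = 1
net3 = T NOR P = 1 NOR 0 = 0
net4 = U NOR net2 = 0 NOR 1 = 0
net5 = net2 NOR U = 1 NOR 0 = 0
net9 = net2 NOR net5 = 1 NOR 0 = 0
net13 = net4 NOR net3 = 0 NOR 0 = 1
net14 = net13 AND net9 = 1 AND 0 = 0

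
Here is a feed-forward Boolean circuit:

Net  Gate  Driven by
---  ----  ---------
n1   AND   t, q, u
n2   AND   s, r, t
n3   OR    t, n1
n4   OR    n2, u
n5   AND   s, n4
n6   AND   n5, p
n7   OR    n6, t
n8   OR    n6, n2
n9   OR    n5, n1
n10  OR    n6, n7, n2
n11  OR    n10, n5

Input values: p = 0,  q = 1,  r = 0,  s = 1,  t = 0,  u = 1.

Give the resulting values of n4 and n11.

n2 = s AND r AND t = 1 AND 0 AND 0 = 0
n4 = n2 OR u = 0 OR 1 = 1
n5 = s AND n4 = 1 AND 1 = 1
n6 = n5 AND p = 1 AND 0 = 0
n7 = n6 OR t = 0 OR 0 = 0
n10 = n6 OR n7 OR n2 = 0 OR 0 OR 0 = 0
n11 = n10 OR n5 = 0 OR 1 = 1

n4 = 1; n11 = 1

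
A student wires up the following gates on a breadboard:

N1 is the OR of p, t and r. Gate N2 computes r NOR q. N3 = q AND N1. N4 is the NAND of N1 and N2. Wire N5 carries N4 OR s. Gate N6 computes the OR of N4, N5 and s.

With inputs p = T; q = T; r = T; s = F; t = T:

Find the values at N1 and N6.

N1 = T  N6 = T

N1 = p OR t OR r = T OR T OR T = T
N2 = r NOR q = T NOR T = F
N4 = N1 NAND N2 = T NAND F = T
N5 = N4 OR s = T OR F = T
N6 = N4 OR N5 OR s = T OR T OR F = T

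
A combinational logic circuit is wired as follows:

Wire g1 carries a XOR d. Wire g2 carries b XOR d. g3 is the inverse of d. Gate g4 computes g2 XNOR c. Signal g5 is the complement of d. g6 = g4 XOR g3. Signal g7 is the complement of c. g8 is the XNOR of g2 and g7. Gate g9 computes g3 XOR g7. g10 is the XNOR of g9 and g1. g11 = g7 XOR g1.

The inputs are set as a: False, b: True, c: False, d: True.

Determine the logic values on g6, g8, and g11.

g6 = True  g8 = False  g11 = False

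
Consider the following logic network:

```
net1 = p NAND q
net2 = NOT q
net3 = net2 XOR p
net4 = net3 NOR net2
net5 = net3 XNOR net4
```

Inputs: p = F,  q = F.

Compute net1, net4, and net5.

net1 = p NAND q = F NAND F = T
net2 = NOT q = NOT F = T
net3 = net2 XOR p = T XOR F = T
net4 = net3 NOR net2 = T NOR T = F
net5 = net3 XNOR net4 = T XNOR F = F

net1 = T; net4 = F; net5 = F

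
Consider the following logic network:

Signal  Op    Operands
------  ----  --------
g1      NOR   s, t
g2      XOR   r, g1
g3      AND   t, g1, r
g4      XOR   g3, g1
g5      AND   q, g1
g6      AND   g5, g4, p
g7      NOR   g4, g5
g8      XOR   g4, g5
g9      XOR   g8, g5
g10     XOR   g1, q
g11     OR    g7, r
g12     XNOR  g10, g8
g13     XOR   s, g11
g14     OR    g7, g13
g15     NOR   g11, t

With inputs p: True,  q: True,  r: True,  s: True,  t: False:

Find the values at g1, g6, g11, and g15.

g1 = False  g6 = False  g11 = True  g15 = False

g1 = s NOR t = True NOR False = False
g3 = t AND g1 AND r = False AND False AND True = False
g4 = g3 XOR g1 = False XOR False = False
g5 = q AND g1 = True AND False = False
g6 = g5 AND g4 AND p = False AND False AND True = False
g7 = g4 NOR g5 = False NOR False = True
g11 = g7 OR r = True OR True = True
g15 = g11 NOR t = True NOR False = False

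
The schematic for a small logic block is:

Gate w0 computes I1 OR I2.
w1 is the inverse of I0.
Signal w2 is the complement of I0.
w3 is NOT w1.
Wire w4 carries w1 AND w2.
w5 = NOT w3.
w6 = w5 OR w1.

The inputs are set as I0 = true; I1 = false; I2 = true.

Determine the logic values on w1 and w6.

w1 = NOT I0 = NOT true = false
w3 = NOT w1 = NOT false = true
w5 = NOT w3 = NOT true = false
w6 = w5 OR w1 = false OR false = false

w1 = false, w6 = false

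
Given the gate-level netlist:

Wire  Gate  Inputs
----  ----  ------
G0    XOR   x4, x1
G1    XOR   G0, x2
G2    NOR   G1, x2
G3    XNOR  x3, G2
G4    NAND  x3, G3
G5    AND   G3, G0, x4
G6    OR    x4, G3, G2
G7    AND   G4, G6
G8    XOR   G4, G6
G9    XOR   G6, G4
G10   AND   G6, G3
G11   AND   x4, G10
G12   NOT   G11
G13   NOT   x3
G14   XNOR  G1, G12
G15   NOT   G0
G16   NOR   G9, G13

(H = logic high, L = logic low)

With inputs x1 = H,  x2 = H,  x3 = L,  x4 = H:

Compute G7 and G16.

G0 = x4 XOR x1 = H XOR H = L
G1 = G0 XOR x2 = L XOR H = H
G2 = G1 NOR x2 = H NOR H = L
G3 = x3 XNOR G2 = L XNOR L = H
G4 = x3 NAND G3 = L NAND H = H
G6 = x4 OR G3 OR G2 = H OR H OR L = H
G7 = G4 AND G6 = H AND H = H
G9 = G6 XOR G4 = H XOR H = L
G13 = NOT x3 = NOT L = H
G16 = G9 NOR G13 = L NOR H = L

G7 = H  G16 = L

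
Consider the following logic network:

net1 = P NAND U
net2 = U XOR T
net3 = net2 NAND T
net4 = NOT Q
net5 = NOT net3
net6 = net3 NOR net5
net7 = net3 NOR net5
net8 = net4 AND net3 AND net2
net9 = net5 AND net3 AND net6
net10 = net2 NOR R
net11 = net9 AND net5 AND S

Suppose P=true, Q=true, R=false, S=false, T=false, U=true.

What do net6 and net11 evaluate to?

net6 = false; net11 = false

net2 = U XOR T = true XOR false = true
net3 = net2 NAND T = true NAND false = true
net5 = NOT net3 = NOT true = false
net6 = net3 NOR net5 = true NOR false = false
net9 = net5 AND net3 AND net6 = false AND true AND false = false
net11 = net9 AND net5 AND S = false AND false AND false = false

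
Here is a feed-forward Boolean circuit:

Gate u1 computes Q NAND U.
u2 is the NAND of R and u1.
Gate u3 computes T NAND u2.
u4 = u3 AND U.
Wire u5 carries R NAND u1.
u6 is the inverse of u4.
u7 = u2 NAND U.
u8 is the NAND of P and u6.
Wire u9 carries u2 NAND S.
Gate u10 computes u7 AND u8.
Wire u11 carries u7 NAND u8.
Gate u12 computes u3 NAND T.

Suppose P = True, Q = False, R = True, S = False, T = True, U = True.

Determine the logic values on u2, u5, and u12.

u2 = False, u5 = False, u12 = False

u1 = Q NAND U = False NAND True = True
u2 = R NAND u1 = True NAND True = False
u3 = T NAND u2 = True NAND False = True
u5 = R NAND u1 = True NAND True = False
u12 = u3 NAND T = True NAND True = False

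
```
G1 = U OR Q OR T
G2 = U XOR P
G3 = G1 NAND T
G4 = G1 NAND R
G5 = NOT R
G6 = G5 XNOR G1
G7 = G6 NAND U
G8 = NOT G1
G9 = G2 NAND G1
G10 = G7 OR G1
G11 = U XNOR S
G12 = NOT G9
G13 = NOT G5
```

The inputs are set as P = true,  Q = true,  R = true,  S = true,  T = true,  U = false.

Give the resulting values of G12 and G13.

G12 = true, G13 = true

G1 = U OR Q OR T = false OR true OR true = true
G2 = U XOR P = false XOR true = true
G5 = NOT R = NOT true = false
G9 = G2 NAND G1 = true NAND true = false
G12 = NOT G9 = NOT false = true
G13 = NOT G5 = NOT false = true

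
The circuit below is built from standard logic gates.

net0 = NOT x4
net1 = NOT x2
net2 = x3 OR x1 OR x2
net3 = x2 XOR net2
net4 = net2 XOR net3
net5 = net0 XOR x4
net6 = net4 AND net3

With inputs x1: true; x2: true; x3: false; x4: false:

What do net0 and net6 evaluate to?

net0 = true  net6 = false

net0 = NOT x4 = NOT false = true
net2 = x3 OR x1 OR x2 = false OR true OR true = true
net3 = x2 XOR net2 = true XOR true = false
net4 = net2 XOR net3 = true XOR false = true
net6 = net4 AND net3 = true AND false = false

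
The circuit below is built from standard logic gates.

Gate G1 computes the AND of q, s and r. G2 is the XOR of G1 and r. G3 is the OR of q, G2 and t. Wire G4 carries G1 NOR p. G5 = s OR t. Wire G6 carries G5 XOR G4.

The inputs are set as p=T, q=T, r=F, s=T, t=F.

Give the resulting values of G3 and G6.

G3 = T; G6 = T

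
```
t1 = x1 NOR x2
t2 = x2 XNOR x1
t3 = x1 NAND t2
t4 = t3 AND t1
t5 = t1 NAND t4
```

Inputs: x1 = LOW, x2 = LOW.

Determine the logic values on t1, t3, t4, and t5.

t1 = x1 NOR x2 = LOW NOR LOW = HIGH
t2 = x2 XNOR x1 = LOW XNOR LOW = HIGH
t3 = x1 NAND t2 = LOW NAND HIGH = HIGH
t4 = t3 AND t1 = HIGH AND HIGH = HIGH
t5 = t1 NAND t4 = HIGH NAND HIGH = LOW

t1 = HIGH; t3 = HIGH; t4 = HIGH; t5 = LOW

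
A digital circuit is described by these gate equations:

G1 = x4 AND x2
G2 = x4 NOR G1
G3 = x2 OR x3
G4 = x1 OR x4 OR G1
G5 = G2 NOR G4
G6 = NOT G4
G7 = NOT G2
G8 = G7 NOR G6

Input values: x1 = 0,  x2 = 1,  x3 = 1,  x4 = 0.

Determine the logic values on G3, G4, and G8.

G1 = x4 AND x2 = 0 AND 1 = 0
G2 = x4 NOR G1 = 0 NOR 0 = 1
G3 = x2 OR x3 = 1 OR 1 = 1
G4 = x1 OR x4 OR G1 = 0 OR 0 OR 0 = 0
G6 = NOT G4 = NOT 0 = 1
G7 = NOT G2 = NOT 1 = 0
G8 = G7 NOR G6 = 0 NOR 1 = 0

G3 = 1, G4 = 0, G8 = 0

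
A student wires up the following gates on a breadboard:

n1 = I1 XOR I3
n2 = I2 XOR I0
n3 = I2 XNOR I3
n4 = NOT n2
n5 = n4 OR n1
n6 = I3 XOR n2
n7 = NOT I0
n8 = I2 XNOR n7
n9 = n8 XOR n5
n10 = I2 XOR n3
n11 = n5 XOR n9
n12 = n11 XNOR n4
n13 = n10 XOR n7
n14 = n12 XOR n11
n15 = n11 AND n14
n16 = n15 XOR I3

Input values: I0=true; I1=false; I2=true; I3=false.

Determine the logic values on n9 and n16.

n9 = true, n16 = false

n1 = I1 XOR I3 = false XOR false = false
n2 = I2 XOR I0 = true XOR true = false
n4 = NOT n2 = NOT false = true
n5 = n4 OR n1 = true OR false = true
n7 = NOT I0 = NOT true = false
n8 = I2 XNOR n7 = true XNOR false = false
n9 = n8 XOR n5 = false XOR true = true
n11 = n5 XOR n9 = true XOR true = false
n12 = n11 XNOR n4 = false XNOR true = false
n14 = n12 XOR n11 = false XOR false = false
n15 = n11 AND n14 = false AND false = false
n16 = n15 XOR I3 = false XOR false = false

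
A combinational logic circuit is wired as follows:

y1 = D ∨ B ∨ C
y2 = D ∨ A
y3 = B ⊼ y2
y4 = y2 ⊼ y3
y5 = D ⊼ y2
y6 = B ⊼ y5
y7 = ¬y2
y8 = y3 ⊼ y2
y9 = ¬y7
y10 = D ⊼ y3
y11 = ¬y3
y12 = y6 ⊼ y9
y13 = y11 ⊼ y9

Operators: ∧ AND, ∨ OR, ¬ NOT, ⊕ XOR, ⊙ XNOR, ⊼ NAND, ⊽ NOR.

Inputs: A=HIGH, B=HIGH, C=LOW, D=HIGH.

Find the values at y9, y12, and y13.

y2 = D OR A = HIGH OR HIGH = HIGH
y3 = B NAND y2 = HIGH NAND HIGH = LOW
y5 = D NAND y2 = HIGH NAND HIGH = LOW
y6 = B NAND y5 = HIGH NAND LOW = HIGH
y7 = NOT y2 = NOT HIGH = LOW
y9 = NOT y7 = NOT LOW = HIGH
y11 = NOT y3 = NOT LOW = HIGH
y12 = y6 NAND y9 = HIGH NAND HIGH = LOW
y13 = y11 NAND y9 = HIGH NAND HIGH = LOW

y9 = HIGH, y12 = LOW, y13 = LOW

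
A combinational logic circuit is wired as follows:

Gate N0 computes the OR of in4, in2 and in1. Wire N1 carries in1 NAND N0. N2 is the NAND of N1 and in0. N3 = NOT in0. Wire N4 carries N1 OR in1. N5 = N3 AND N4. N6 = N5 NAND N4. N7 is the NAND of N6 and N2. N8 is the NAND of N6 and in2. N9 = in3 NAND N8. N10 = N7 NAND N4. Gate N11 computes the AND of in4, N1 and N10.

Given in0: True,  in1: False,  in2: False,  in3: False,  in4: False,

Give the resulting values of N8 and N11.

N0 = in4 OR in2 OR in1 = False OR False OR False = False
N1 = in1 NAND N0 = False NAND False = True
N2 = N1 NAND in0 = True NAND True = False
N3 = NOT in0 = NOT True = False
N4 = N1 OR in1 = True OR False = True
N5 = N3 AND N4 = False AND True = False
N6 = N5 NAND N4 = False NAND True = True
N7 = N6 NAND N2 = True NAND False = True
N8 = N6 NAND in2 = True NAND False = True
N10 = N7 NAND N4 = True NAND True = False
N11 = in4 AND N1 AND N10 = False AND True AND False = False

N8 = True, N11 = False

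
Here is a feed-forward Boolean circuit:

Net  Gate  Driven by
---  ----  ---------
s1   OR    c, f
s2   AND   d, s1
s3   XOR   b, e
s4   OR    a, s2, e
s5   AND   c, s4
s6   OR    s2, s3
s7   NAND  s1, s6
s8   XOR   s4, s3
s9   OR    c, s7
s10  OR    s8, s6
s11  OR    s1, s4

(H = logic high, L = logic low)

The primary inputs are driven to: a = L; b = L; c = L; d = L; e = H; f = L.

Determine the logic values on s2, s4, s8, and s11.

s2 = L  s4 = H  s8 = L  s11 = H

s1 = c OR f = L OR L = L
s2 = d AND s1 = L AND L = L
s3 = b XOR e = L XOR H = H
s4 = a OR s2 OR e = L OR L OR H = H
s8 = s4 XOR s3 = H XOR H = L
s11 = s1 OR s4 = L OR H = H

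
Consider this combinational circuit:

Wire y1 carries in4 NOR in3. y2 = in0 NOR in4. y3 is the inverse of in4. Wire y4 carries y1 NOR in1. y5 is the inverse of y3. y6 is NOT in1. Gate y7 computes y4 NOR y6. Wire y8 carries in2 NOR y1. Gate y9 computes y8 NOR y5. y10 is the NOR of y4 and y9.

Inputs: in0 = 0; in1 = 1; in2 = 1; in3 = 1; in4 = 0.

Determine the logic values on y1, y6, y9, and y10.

y1 = in4 NOR in3 = 0 NOR 1 = 0
y3 = NOT in4 = NOT 0 = 1
y4 = y1 NOR in1 = 0 NOR 1 = 0
y5 = NOT y3 = NOT 1 = 0
y6 = NOT in1 = NOT 1 = 0
y8 = in2 NOR y1 = 1 NOR 0 = 0
y9 = y8 NOR y5 = 0 NOR 0 = 1
y10 = y4 NOR y9 = 0 NOR 1 = 0

y1 = 0  y6 = 0  y9 = 1  y10 = 0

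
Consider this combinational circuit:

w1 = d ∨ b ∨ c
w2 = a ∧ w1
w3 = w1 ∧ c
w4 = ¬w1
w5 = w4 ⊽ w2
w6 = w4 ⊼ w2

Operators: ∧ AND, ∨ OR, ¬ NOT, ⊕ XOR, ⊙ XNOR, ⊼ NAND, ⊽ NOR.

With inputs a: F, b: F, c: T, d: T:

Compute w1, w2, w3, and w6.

w1 = d OR b OR c = T OR F OR T = T
w2 = a AND w1 = F AND T = F
w3 = w1 AND c = T AND T = T
w4 = NOT w1 = NOT T = F
w6 = w4 NAND w2 = F NAND F = T

w1 = T; w2 = F; w3 = T; w6 = T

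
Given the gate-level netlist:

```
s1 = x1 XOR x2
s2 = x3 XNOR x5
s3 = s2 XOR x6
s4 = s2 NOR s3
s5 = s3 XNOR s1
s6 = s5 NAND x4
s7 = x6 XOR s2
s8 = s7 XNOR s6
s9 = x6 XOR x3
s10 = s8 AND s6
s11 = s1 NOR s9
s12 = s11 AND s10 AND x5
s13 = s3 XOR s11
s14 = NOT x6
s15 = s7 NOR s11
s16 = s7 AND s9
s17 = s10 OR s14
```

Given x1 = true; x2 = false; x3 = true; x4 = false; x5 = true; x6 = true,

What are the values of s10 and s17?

s10 = false, s17 = false

s1 = x1 XOR x2 = true XOR false = true
s2 = x3 XNOR x5 = true XNOR true = true
s3 = s2 XOR x6 = true XOR true = false
s5 = s3 XNOR s1 = false XNOR true = false
s6 = s5 NAND x4 = false NAND false = true
s7 = x6 XOR s2 = true XOR true = false
s8 = s7 XNOR s6 = false XNOR true = false
s10 = s8 AND s6 = false AND true = false
s14 = NOT x6 = NOT true = false
s17 = s10 OR s14 = false OR false = false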